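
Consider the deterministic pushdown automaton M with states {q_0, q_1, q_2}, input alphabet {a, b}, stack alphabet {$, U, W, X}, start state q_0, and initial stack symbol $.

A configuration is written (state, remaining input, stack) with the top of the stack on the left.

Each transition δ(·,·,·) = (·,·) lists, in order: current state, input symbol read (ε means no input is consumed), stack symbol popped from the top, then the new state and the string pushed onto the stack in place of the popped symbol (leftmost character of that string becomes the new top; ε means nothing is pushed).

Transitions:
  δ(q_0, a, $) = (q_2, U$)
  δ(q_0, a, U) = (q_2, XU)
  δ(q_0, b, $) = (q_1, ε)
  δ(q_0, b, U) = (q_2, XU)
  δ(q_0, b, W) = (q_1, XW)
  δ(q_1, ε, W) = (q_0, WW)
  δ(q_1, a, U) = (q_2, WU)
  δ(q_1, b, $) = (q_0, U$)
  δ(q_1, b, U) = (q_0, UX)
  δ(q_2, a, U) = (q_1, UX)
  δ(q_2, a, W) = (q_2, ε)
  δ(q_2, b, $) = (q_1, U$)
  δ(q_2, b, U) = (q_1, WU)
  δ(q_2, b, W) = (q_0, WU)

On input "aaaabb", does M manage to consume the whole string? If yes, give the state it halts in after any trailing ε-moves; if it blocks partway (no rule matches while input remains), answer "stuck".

(q_0, aaaabb, $)
  read a, top $: go to q_2, push U$ → (q_2, aaabb, U$)
  read a, top U: go to q_1, push UX → (q_1, aabb, UX$)
  read a, top U: go to q_2, push WU → (q_2, abb, WUX$)
  read a, top W: go to q_2, push ε → (q_2, bb, UX$)
  read b, top U: go to q_1, push WU → (q_1, b, WUX$)
  ε-move, top W: go to q_0, push WW → (q_0, b, WWUX$)
  read b, top W: go to q_1, push XW → (q_1, ε, XWWUX$)
All input consumed; M is in state q_1.

q_1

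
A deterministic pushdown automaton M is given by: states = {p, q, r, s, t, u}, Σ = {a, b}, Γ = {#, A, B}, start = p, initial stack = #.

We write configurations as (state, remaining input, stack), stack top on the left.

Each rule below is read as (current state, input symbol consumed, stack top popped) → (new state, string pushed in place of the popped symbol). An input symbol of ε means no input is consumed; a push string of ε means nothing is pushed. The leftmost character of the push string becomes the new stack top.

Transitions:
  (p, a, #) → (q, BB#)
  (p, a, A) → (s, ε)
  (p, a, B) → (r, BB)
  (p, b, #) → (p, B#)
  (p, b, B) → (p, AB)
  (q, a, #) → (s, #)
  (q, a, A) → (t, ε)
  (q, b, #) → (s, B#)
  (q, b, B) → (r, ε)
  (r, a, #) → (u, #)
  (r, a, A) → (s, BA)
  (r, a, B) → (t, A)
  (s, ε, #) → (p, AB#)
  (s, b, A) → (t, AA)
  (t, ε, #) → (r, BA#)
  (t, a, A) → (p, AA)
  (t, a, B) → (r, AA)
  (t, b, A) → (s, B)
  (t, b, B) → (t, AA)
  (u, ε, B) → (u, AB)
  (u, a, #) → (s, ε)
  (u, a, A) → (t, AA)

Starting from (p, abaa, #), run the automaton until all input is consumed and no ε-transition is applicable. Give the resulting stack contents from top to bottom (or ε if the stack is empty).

(p, abaa, #) ⊢ (q, baa, BB#) ⊢ (r, aa, B#) ⊢ (t, a, A#) ⊢ (p, ε, AA#)
All input consumed in state p with stack AA#.

AA#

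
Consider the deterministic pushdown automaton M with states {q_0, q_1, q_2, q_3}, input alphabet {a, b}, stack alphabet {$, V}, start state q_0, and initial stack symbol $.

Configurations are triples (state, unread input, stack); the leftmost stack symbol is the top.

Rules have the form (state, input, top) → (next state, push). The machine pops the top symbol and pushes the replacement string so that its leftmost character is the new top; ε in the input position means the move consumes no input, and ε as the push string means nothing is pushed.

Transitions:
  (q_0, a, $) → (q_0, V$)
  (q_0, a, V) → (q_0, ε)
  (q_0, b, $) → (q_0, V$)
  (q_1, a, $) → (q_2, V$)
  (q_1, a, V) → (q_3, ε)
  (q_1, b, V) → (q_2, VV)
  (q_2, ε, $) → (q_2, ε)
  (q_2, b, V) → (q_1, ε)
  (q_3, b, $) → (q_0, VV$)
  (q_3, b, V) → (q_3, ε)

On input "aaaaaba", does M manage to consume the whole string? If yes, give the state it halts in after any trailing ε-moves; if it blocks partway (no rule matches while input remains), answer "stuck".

stuck

(q_0, aaaaaba, $)
  read a, top $: go to q_0, push V$ → (q_0, aaaaba, V$)
  read a, top V: go to q_0, push ε → (q_0, aaaba, $)
  read a, top $: go to q_0, push V$ → (q_0, aaba, V$)
  read a, top V: go to q_0, push ε → (q_0, aba, $)
  read a, top $: go to q_0, push V$ → (q_0, ba, V$)
No transition for (q_0, b, top V); M blocks with input ba remaining.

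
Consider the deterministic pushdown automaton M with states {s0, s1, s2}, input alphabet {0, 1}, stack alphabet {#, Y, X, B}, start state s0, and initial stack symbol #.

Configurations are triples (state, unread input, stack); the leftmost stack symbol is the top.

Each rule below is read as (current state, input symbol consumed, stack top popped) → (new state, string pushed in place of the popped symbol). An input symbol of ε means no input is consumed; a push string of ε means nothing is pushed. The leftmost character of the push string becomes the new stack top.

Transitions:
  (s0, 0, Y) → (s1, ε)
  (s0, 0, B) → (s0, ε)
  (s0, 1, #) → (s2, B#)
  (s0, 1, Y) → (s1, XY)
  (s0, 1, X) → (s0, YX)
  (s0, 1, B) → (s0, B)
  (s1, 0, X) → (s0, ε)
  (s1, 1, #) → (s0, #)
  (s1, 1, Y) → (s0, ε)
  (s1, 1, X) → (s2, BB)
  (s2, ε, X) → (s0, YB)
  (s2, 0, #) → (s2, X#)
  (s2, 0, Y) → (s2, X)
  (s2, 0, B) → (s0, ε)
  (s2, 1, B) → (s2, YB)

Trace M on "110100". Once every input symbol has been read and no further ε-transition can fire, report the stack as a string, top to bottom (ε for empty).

BB#

(s0, 110100, #)
  read 1, top #: go to s2, push B# → (s2, 10100, B#)
  read 1, top B: go to s2, push YB → (s2, 0100, YB#)
  read 0, top Y: go to s2, push X → (s2, 100, XB#)
  ε-move, top X: go to s0, push YB → (s0, 100, YBB#)
  read 1, top Y: go to s1, push XY → (s1, 00, XYBB#)
  read 0, top X: go to s0, push ε → (s0, 0, YBB#)
  read 0, top Y: go to s1, push ε → (s1, ε, BB#)
All input consumed in state s1 with stack BB#.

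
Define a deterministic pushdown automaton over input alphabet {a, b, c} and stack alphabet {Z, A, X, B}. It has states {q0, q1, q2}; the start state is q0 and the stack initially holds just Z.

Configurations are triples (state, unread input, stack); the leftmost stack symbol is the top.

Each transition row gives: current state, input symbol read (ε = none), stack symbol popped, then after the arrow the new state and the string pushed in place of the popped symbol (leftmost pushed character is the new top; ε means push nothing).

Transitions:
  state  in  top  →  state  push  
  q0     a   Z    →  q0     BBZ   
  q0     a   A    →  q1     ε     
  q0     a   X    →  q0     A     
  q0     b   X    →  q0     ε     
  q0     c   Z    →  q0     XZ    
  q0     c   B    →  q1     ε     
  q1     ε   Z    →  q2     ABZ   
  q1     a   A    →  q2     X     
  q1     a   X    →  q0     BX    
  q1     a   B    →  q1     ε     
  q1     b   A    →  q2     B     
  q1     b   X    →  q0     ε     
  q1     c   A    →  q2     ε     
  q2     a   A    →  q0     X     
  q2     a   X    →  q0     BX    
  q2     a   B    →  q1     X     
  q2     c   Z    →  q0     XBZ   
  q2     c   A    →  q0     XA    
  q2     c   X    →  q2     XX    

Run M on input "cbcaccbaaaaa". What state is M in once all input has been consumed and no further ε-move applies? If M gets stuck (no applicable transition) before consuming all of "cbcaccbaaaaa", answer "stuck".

(q0, cbcaccbaaaaa, Z)
  read c, top Z: go to q0, push XZ → (q0, bcaccbaaaaa, XZ)
  read b, top X: go to q0, push ε → (q0, caccbaaaaa, Z)
  read c, top Z: go to q0, push XZ → (q0, accbaaaaa, XZ)
  read a, top X: go to q0, push A → (q0, ccbaaaaa, AZ)
No transition for (q0, c, top A); M blocks with input ccbaaaaa remaining.

stuck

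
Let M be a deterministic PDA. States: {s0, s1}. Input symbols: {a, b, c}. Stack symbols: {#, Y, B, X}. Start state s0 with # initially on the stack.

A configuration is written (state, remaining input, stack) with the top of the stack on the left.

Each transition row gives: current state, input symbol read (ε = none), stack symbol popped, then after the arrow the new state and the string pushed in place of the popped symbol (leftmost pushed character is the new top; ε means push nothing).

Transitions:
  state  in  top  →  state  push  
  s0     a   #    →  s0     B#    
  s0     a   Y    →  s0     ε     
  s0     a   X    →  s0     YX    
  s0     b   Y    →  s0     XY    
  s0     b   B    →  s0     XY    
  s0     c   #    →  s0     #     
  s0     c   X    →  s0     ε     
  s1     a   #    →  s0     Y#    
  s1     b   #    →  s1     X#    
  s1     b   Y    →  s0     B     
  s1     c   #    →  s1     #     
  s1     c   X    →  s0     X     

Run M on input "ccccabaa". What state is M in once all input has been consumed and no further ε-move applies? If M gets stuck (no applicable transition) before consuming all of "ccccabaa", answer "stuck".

(s0, ccccabaa, #)
  read c, top #: go to s0, push # → (s0, cccabaa, #)
  read c, top #: go to s0, push # → (s0, ccabaa, #)
  read c, top #: go to s0, push # → (s0, cabaa, #)
  read c, top #: go to s0, push # → (s0, abaa, #)
  read a, top #: go to s0, push B# → (s0, baa, B#)
  read b, top B: go to s0, push XY → (s0, aa, XY#)
  read a, top X: go to s0, push YX → (s0, a, YXY#)
  read a, top Y: go to s0, push ε → (s0, ε, XY#)
All input consumed; M is in state s0.

s0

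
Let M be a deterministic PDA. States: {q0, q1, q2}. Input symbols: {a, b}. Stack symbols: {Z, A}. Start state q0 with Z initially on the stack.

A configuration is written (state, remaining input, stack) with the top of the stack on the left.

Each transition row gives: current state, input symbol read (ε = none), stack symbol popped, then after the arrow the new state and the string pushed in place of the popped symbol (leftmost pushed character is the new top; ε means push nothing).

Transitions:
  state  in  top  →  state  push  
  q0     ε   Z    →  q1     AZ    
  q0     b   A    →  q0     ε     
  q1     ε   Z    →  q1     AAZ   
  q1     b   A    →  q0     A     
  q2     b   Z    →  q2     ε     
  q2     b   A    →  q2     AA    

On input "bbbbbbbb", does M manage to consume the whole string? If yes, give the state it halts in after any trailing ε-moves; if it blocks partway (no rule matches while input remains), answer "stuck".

(q0, bbbbbbbb, Z)
  ε-move, top Z: go to q1, push AZ → (q1, bbbbbbbb, AZ)
  read b, top A: go to q0, push A → (q0, bbbbbbb, AZ)
  read b, top A: go to q0, push ε → (q0, bbbbbb, Z)
  ε-move, top Z: go to q1, push AZ → (q1, bbbbbb, AZ)
  read b, top A: go to q0, push A → (q0, bbbbb, AZ)
  read b, top A: go to q0, push ε → (q0, bbbb, Z)
  ε-move, top Z: go to q1, push AZ → (q1, bbbb, AZ)
  read b, top A: go to q0, push A → (q0, bbb, AZ)
  read b, top A: go to q0, push ε → (q0, bb, Z)
  ε-move, top Z: go to q1, push AZ → (q1, bb, AZ)
  read b, top A: go to q0, push A → (q0, b, AZ)
  read b, top A: go to q0, push ε → (q0, ε, Z)
  ε-move, top Z: go to q1, push AZ → (q1, ε, AZ)
All input consumed; M is in state q1.

q1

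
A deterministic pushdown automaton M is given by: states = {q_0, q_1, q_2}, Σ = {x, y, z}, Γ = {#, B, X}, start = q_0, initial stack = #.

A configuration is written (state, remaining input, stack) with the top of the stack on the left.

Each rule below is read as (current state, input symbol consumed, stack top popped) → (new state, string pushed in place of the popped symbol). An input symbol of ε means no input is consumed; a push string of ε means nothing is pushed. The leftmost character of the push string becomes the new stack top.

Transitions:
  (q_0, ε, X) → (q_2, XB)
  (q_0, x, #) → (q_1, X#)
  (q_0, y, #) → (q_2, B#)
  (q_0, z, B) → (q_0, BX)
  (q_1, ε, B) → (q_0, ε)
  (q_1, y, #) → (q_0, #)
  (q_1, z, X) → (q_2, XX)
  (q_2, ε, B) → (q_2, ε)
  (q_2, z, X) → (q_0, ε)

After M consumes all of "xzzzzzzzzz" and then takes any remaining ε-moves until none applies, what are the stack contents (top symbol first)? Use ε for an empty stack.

(q_0, xzzzzzzzzz, #)
  read x, top #: go to q_1, push X# → (q_1, zzzzzzzzz, X#)
  read z, top X: go to q_2, push XX → (q_2, zzzzzzzz, XX#)
  read z, top X: go to q_0, push ε → (q_0, zzzzzzz, X#)
  ε-move, top X: go to q_2, push XB → (q_2, zzzzzzz, XB#)
  read z, top X: go to q_0, push ε → (q_0, zzzzzz, B#)
  read z, top B: go to q_0, push BX → (q_0, zzzzz, BX#)
  read z, top B: go to q_0, push BX → (q_0, zzzz, BXX#)
  read z, top B: go to q_0, push BX → (q_0, zzz, BXXX#)
  read z, top B: go to q_0, push BX → (q_0, zz, BXXXX#)
  read z, top B: go to q_0, push BX → (q_0, z, BXXXXX#)
  read z, top B: go to q_0, push BX → (q_0, ε, BXXXXXX#)
All input consumed in state q_0 with stack BXXXXXX#.

BXXXXXX#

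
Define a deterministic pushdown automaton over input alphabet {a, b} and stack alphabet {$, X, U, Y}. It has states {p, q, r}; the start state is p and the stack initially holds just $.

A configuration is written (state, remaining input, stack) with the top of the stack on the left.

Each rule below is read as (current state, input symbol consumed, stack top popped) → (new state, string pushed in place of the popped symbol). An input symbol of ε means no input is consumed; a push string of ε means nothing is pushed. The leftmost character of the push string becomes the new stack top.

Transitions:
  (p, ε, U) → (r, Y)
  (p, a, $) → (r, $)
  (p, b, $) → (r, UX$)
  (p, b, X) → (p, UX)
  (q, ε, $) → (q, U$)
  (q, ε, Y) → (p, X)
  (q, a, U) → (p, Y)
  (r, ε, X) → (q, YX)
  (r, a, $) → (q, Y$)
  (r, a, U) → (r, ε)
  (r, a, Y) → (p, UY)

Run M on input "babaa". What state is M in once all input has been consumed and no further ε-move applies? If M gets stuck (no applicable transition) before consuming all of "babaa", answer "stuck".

(p, babaa, $)
  read b, top $: go to r, push UX$ → (r, abaa, UX$)
  read a, top U: go to r, push ε → (r, baa, X$)
  ε-move, top X: go to q, push YX → (q, baa, YX$)
  ε-move, top Y: go to p, push X → (p, baa, XX$)
  read b, top X: go to p, push UX → (p, aa, UXX$)
  ε-move, top U: go to r, push Y → (r, aa, YXX$)
  read a, top Y: go to p, push UY → (p, a, UYXX$)
  ε-move, top U: go to r, push Y → (r, a, YYXX$)
  read a, top Y: go to p, push UY → (p, ε, UYYXX$)
  ε-move, top U: go to r, push Y → (r, ε, YYYXX$)
All input consumed; M is in state r.

r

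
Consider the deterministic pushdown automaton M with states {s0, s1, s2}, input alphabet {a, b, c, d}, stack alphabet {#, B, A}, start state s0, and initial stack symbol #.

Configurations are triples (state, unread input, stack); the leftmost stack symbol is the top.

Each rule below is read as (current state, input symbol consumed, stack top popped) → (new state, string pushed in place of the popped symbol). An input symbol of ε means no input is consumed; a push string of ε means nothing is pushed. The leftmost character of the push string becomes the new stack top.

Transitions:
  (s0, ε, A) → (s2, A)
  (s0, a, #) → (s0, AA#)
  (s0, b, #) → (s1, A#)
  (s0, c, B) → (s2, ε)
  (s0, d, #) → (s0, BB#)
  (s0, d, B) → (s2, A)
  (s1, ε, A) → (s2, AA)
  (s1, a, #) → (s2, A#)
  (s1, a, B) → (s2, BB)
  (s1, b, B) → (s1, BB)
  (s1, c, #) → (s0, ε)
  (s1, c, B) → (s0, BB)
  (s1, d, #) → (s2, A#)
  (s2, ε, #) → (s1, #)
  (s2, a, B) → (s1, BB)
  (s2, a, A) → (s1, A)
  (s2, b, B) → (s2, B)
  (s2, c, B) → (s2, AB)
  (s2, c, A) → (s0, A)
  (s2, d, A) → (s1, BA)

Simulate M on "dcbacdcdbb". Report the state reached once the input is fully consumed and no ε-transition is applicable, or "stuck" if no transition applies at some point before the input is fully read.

s1

(s0, dcbacdcdbb, #) ⊢ (s0, cbacdcdbb, BB#) ⊢ (s2, bacdcdbb, B#) ⊢ (s2, acdcdbb, B#) ⊢ (s1, cdcdbb, BB#) ⊢ (s0, dcdbb, BBB#) ⊢ (s2, cdbb, ABB#) ⊢ (s0, dbb, ABB#) ⊢ (s2, dbb, ABB#) ⊢ (s1, bb, BABB#) ⊢ (s1, b, BBABB#) ⊢ (s1, ε, BBBABB#)
All input consumed; M is in state s1.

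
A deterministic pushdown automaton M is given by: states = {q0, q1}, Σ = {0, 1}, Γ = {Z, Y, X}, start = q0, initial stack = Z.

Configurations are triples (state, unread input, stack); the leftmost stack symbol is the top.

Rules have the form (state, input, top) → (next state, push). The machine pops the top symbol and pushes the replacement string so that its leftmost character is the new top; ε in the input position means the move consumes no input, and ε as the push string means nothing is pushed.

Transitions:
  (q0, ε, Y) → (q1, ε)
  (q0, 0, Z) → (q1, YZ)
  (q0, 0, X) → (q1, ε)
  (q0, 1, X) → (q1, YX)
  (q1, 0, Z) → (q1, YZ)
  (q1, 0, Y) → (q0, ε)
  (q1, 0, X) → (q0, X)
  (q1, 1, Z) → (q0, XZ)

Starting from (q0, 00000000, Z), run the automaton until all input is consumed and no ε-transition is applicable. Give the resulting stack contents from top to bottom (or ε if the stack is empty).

Z

(q0, 00000000, Z)
  read 0, top Z: go to q1, push YZ → (q1, 0000000, YZ)
  read 0, top Y: go to q0, push ε → (q0, 000000, Z)
  read 0, top Z: go to q1, push YZ → (q1, 00000, YZ)
  read 0, top Y: go to q0, push ε → (q0, 0000, Z)
  read 0, top Z: go to q1, push YZ → (q1, 000, YZ)
  read 0, top Y: go to q0, push ε → (q0, 00, Z)
  read 0, top Z: go to q1, push YZ → (q1, 0, YZ)
  read 0, top Y: go to q0, push ε → (q0, ε, Z)
All input consumed in state q0 with stack Z.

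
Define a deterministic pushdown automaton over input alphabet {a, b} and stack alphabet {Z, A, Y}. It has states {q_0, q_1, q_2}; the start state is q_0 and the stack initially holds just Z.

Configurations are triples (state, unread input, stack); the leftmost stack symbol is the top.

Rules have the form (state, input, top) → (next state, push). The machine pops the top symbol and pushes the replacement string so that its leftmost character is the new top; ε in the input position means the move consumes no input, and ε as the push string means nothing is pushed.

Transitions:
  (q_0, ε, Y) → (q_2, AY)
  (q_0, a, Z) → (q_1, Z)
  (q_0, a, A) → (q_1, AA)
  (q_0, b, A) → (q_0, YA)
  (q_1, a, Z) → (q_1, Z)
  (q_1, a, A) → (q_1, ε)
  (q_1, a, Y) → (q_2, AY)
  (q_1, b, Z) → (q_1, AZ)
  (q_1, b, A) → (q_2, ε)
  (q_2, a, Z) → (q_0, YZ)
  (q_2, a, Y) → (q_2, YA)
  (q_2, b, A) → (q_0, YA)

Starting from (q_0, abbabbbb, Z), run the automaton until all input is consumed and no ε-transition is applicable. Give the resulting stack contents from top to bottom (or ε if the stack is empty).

(q_0, abbabbbb, Z) ⊢ (q_1, bbabbbb, Z) ⊢ (q_1, babbbb, AZ) ⊢ (q_2, abbbb, Z) ⊢ (q_0, bbbb, YZ) ⊢ (q_2, bbbb, AYZ) ⊢ (q_0, bbb, YAYZ) ⊢ (q_2, bbb, AYAYZ) ⊢ (q_0, bb, YAYAYZ) ⊢ (q_2, bb, AYAYAYZ) ⊢ (q_0, b, YAYAYAYZ) ⊢ (q_2, b, AYAYAYAYZ) ⊢ (q_0, ε, YAYAYAYAYZ) ⊢ (q_2, ε, AYAYAYAYAYZ)
All input consumed in state q_2 with stack AYAYAYAYAYZ.

AYAYAYAYAYZ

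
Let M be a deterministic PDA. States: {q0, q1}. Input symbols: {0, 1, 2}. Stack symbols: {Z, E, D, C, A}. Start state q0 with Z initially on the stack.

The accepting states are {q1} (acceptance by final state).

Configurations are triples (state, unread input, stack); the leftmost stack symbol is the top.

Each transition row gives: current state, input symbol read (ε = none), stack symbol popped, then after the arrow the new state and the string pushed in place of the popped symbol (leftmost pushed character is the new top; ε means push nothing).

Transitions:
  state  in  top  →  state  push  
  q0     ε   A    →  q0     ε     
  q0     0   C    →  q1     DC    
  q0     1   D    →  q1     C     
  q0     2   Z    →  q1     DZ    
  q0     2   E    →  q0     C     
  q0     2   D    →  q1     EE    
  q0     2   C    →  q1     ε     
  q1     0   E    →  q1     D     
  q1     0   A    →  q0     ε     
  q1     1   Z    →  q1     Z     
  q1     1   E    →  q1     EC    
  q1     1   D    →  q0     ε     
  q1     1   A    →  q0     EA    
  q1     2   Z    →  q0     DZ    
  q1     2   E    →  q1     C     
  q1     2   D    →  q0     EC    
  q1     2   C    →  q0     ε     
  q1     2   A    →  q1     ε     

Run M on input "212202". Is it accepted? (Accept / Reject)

(q0, 212202, Z)
  read 2, top Z: go to q1, push DZ → (q1, 12202, DZ)
  read 1, top D: go to q0, push ε → (q0, 2202, Z)
  read 2, top Z: go to q1, push DZ → (q1, 202, DZ)
  read 2, top D: go to q0, push EC → (q0, 02, ECZ)
No transition applies at (q0, 02, ECZ); input not fully consumed.

Reject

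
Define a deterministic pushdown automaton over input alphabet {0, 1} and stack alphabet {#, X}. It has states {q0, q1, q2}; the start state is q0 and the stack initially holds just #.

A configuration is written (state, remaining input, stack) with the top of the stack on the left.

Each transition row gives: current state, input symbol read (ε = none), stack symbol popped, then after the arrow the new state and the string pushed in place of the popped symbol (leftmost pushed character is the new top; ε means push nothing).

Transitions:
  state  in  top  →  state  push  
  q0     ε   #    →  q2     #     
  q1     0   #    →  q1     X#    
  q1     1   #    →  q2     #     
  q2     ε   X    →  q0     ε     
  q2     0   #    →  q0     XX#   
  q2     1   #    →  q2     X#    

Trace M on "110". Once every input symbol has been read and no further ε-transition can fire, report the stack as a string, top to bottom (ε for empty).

(q0, 110, #)
  ε-move, top #: go to q2, push # → (q2, 110, #)
  read 1, top #: go to q2, push X# → (q2, 10, X#)
  ε-move, top X: go to q0, push ε → (q0, 10, #)
  ε-move, top #: go to q2, push # → (q2, 10, #)
  read 1, top #: go to q2, push X# → (q2, 0, X#)
  ε-move, top X: go to q0, push ε → (q0, 0, #)
  ε-move, top #: go to q2, push # → (q2, 0, #)
  read 0, top #: go to q0, push XX# → (q0, ε, XX#)
All input consumed in state q0 with stack XX#.

XX#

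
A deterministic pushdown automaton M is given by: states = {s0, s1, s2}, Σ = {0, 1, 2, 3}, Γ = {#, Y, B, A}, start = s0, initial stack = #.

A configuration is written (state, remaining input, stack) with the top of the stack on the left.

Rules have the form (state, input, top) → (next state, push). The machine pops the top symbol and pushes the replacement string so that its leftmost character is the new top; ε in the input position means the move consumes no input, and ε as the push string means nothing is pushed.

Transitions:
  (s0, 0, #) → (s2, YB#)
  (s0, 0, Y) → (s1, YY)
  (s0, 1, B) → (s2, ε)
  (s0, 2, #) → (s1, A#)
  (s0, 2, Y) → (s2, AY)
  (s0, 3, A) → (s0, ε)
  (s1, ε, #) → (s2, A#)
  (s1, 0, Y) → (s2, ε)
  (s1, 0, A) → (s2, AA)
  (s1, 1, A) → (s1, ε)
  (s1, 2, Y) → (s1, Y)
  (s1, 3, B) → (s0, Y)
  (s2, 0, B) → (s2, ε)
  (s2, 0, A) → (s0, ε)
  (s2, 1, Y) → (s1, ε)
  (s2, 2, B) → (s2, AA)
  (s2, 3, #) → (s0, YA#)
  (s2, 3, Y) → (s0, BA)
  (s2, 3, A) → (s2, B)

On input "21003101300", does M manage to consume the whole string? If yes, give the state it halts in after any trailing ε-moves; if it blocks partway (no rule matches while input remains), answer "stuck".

(s0, 21003101300, #) ⊢ (s1, 1003101300, A#) ⊢ (s1, 003101300, #) ⊢ (s2, 003101300, A#) ⊢ (s0, 03101300, #) ⊢ (s2, 3101300, YB#) ⊢ (s0, 101300, BAB#) ⊢ (s2, 01300, AB#) ⊢ (s0, 1300, B#) ⊢ (s2, 300, #) ⊢ (s0, 00, YA#) ⊢ (s1, 0, YYA#) ⊢ (s2, ε, YA#)
All input consumed; M is in state s2.

s2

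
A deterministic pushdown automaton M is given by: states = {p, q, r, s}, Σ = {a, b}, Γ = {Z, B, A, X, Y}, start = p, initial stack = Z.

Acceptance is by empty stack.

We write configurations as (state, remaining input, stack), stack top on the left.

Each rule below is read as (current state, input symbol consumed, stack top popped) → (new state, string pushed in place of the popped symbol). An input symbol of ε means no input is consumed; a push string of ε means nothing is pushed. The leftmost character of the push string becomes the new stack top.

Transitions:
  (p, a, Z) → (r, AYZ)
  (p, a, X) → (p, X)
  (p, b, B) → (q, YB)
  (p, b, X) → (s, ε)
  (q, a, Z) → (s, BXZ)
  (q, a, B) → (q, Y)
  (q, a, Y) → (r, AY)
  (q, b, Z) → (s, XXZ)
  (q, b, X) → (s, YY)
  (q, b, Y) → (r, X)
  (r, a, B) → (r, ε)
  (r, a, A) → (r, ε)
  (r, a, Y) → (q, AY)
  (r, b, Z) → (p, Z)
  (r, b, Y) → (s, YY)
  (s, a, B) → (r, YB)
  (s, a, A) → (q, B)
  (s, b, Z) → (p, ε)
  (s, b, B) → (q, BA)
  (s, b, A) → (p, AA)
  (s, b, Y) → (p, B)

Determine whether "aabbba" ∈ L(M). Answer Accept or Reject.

Reject

(p, aabbba, Z)
  read a, top Z: go to r, push AYZ → (r, abbba, AYZ)
  read a, top A: go to r, push ε → (r, bbba, YZ)
  read b, top Y: go to s, push YY → (s, bba, YYZ)
  read b, top Y: go to p, push B → (p, ba, BYZ)
  read b, top B: go to q, push YB → (q, a, YBYZ)
  read a, top Y: go to r, push AY → (r, ε, AYBYZ)
All input consumed; stack is AYBYZ, not empty, and no further ε-move applies.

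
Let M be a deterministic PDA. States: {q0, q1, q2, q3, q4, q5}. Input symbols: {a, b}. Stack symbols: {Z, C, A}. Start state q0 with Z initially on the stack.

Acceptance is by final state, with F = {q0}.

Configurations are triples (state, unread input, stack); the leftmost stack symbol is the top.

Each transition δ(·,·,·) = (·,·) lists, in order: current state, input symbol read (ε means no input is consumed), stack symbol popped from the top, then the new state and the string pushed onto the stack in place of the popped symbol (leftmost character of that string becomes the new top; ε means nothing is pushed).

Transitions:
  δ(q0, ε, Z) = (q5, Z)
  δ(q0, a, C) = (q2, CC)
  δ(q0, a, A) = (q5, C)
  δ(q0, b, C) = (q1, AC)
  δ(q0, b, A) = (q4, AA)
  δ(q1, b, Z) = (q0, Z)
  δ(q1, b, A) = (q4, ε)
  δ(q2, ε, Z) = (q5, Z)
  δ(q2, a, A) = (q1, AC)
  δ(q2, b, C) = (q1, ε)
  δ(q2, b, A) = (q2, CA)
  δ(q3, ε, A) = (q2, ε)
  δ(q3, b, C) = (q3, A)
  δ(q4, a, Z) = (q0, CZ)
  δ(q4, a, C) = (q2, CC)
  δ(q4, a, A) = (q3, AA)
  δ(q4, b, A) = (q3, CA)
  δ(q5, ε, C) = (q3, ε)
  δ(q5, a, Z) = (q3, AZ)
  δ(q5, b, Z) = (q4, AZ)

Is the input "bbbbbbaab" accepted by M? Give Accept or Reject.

(q0, bbbbbbaab, Z)
  ε-move, top Z: go to q5, push Z → (q5, bbbbbbaab, Z)
  read b, top Z: go to q4, push AZ → (q4, bbbbbaab, AZ)
  read b, top A: go to q3, push CA → (q3, bbbbaab, CAZ)
  read b, top C: go to q3, push A → (q3, bbbaab, AAZ)
  ε-move, top A: go to q2, push ε → (q2, bbbaab, AZ)
  read b, top A: go to q2, push CA → (q2, bbaab, CAZ)
  read b, top C: go to q1, push ε → (q1, baab, AZ)
  read b, top A: go to q4, push ε → (q4, aab, Z)
  read a, top Z: go to q0, push CZ → (q0, ab, CZ)
  read a, top C: go to q2, push CC → (q2, b, CCZ)
  read b, top C: go to q1, push ε → (q1, ε, CZ)
All input consumed; state q1 ∉ F and no further ε-move applies.

Reject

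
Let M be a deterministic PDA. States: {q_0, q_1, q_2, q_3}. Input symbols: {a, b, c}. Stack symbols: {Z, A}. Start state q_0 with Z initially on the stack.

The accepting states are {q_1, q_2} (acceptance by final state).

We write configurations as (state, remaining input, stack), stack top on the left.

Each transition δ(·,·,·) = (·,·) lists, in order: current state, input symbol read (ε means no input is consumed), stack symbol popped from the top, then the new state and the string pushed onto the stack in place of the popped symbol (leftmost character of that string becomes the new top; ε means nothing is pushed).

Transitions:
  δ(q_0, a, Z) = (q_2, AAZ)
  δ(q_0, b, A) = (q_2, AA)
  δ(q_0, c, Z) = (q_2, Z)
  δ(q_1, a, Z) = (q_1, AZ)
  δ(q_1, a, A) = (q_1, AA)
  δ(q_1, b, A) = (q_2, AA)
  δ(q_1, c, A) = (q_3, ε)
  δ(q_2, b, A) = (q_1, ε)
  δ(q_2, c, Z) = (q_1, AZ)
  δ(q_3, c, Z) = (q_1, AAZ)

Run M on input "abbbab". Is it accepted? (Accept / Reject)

(q_0, abbbab, Z) ⊢ (q_2, bbbab, AAZ) ⊢ (q_1, bbab, AZ) ⊢ (q_2, bab, AAZ) ⊢ (q_1, ab, AZ) ⊢ (q_1, b, AAZ) ⊢ (q_2, ε, AAAZ)
All input consumed; state q_2 ∈ F.

Accept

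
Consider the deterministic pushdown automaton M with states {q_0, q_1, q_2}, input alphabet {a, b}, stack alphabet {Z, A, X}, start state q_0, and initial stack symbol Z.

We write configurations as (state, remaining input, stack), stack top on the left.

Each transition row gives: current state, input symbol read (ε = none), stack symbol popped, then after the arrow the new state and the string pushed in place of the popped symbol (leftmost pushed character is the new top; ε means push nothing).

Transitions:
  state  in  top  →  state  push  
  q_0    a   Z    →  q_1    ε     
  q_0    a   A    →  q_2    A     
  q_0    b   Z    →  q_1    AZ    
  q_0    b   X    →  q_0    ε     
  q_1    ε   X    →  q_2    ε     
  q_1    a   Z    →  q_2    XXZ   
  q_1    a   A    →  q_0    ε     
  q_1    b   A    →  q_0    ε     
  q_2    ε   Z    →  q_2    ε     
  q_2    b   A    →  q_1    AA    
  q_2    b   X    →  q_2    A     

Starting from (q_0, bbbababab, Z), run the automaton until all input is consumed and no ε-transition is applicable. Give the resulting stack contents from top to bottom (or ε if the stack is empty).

AZ

(q_0, bbbababab, Z)
  read b, top Z: go to q_1, push AZ → (q_1, bbababab, AZ)
  read b, top A: go to q_0, push ε → (q_0, bababab, Z)
  read b, top Z: go to q_1, push AZ → (q_1, ababab, AZ)
  read a, top A: go to q_0, push ε → (q_0, babab, Z)
  read b, top Z: go to q_1, push AZ → (q_1, abab, AZ)
  read a, top A: go to q_0, push ε → (q_0, bab, Z)
  read b, top Z: go to q_1, push AZ → (q_1, ab, AZ)
  read a, top A: go to q_0, push ε → (q_0, b, Z)
  read b, top Z: go to q_1, push AZ → (q_1, ε, AZ)
All input consumed in state q_1 with stack AZ.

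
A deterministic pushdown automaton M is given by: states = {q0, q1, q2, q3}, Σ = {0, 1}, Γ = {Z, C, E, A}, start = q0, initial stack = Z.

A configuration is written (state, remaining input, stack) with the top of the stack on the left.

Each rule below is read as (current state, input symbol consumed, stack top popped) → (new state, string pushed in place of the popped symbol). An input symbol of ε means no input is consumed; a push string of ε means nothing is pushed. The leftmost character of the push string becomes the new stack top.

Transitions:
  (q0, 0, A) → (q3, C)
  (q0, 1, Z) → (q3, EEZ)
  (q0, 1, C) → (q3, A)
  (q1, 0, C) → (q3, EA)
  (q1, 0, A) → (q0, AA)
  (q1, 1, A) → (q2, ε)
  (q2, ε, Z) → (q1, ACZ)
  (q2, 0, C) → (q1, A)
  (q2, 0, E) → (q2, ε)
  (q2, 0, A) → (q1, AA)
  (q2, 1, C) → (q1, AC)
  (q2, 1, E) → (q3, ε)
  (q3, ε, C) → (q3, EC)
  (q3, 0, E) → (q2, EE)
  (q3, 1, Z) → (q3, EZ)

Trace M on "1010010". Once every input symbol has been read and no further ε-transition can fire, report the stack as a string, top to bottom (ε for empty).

(q0, 1010010, Z)
  read 1, top Z: go to q3, push EEZ → (q3, 010010, EEZ)
  read 0, top E: go to q2, push EE → (q2, 10010, EEEZ)
  read 1, top E: go to q3, push ε → (q3, 0010, EEZ)
  read 0, top E: go to q2, push EE → (q2, 010, EEEZ)
  read 0, top E: go to q2, push ε → (q2, 10, EEZ)
  read 1, top E: go to q3, push ε → (q3, 0, EZ)
  read 0, top E: go to q2, push EE → (q2, ε, EEZ)
All input consumed in state q2 with stack EEZ.

EEZ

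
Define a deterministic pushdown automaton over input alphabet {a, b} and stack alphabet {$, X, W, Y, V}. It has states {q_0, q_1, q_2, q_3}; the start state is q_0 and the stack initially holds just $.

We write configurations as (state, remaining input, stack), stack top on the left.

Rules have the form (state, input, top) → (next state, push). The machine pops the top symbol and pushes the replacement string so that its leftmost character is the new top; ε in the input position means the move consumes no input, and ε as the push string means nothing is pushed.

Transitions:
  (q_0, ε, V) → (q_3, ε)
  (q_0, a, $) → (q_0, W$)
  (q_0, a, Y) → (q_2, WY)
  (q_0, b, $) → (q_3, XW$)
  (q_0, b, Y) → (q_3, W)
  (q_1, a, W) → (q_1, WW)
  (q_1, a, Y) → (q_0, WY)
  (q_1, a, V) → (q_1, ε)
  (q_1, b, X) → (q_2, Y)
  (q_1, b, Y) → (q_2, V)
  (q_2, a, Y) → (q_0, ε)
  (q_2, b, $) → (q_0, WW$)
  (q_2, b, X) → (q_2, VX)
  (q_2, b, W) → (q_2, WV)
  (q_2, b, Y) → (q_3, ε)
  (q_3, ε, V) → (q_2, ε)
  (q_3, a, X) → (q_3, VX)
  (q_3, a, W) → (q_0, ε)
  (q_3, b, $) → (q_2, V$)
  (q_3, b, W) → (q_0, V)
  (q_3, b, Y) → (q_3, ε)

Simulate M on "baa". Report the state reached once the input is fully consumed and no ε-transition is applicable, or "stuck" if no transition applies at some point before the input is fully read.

stuck

(q_0, baa, $) ⊢ (q_3, aa, XW$) ⊢ (q_3, a, VXW$) ⊢ (q_2, a, XW$)
No transition for (q_2, a, top X); M blocks with input a remaining.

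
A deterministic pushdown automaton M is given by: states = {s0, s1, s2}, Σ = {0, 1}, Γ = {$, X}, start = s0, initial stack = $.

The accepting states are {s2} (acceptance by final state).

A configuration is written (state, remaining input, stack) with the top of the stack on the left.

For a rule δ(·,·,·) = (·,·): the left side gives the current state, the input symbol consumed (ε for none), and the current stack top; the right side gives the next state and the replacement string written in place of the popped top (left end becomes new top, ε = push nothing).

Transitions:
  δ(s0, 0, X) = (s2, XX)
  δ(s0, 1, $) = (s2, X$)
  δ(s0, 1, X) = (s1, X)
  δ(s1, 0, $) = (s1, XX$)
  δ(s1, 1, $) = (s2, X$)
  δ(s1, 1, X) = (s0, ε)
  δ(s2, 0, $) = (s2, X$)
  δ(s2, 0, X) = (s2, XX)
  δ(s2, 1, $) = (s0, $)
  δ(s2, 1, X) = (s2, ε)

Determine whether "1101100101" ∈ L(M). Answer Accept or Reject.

Reject

(s0, 1101100101, $)
  read 1, top $: go to s2, push X$ → (s2, 101100101, X$)
  read 1, top X: go to s2, push ε → (s2, 01100101, $)
  read 0, top $: go to s2, push X$ → (s2, 1100101, X$)
  read 1, top X: go to s2, push ε → (s2, 100101, $)
  read 1, top $: go to s0, push $ → (s0, 00101, $)
No transition applies at (s0, 00101, $); input not fully consumed.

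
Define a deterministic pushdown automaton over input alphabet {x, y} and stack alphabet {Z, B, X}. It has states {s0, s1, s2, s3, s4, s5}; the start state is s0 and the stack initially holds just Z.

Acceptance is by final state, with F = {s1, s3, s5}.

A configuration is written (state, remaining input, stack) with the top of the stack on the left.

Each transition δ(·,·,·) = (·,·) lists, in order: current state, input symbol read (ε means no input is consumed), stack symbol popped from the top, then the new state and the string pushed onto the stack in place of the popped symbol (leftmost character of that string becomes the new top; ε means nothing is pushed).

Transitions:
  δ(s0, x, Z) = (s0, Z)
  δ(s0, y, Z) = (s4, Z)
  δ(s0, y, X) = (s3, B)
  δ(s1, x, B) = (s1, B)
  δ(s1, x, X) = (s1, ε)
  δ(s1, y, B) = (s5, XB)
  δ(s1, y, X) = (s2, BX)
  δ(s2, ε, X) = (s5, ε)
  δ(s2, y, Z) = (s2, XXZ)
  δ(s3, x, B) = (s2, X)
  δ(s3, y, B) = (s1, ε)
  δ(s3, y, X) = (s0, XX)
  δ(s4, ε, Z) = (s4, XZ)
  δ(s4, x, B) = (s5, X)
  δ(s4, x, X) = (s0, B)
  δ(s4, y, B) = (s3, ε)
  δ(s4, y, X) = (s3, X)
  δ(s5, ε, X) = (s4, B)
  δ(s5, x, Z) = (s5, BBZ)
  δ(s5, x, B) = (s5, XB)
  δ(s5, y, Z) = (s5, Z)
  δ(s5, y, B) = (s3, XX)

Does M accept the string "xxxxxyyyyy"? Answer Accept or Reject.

(s0, xxxxxyyyyy, Z) ⊢ (s0, xxxxyyyyy, Z) ⊢ (s0, xxxyyyyy, Z) ⊢ (s0, xxyyyyy, Z) ⊢ (s0, xyyyyy, Z) ⊢ (s0, yyyyy, Z) ⊢ (s4, yyyy, Z) ⊢ (s4, yyyy, XZ) ⊢ (s3, yyy, XZ) ⊢ (s0, yy, XXZ) ⊢ (s3, y, BXZ) ⊢ (s1, ε, XZ)
All input consumed; state s1 ∈ F.

Accept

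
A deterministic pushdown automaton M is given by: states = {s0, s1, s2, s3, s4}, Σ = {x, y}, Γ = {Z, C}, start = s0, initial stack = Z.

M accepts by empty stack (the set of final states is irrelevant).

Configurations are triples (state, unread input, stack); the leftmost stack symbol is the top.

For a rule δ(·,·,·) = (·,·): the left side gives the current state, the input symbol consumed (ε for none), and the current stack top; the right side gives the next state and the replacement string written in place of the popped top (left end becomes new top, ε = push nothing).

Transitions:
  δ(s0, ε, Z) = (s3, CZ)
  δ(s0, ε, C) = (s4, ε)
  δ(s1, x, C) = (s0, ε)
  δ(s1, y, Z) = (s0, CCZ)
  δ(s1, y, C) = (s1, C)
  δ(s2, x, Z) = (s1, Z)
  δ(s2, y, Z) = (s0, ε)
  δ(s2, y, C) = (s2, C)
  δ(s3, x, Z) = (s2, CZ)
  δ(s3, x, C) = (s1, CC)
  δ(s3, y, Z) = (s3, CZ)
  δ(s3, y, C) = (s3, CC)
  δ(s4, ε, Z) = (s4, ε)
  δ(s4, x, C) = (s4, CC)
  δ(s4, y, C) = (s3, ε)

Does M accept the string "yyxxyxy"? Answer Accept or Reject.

Reject

(s0, yyxxyxy, Z)
  ε-move, top Z: go to s3, push CZ → (s3, yyxxyxy, CZ)
  read y, top C: go to s3, push CC → (s3, yxxyxy, CCZ)
  read y, top C: go to s3, push CC → (s3, xxyxy, CCCZ)
  read x, top C: go to s1, push CC → (s1, xyxy, CCCCZ)
  read x, top C: go to s0, push ε → (s0, yxy, CCCZ)
  ε-move, top C: go to s4, push ε → (s4, yxy, CCZ)
  read y, top C: go to s3, push ε → (s3, xy, CZ)
  read x, top C: go to s1, push CC → (s1, y, CCZ)
  read y, top C: go to s1, push C → (s1, ε, CCZ)
All input consumed; stack is CCZ, not empty, and no further ε-move applies.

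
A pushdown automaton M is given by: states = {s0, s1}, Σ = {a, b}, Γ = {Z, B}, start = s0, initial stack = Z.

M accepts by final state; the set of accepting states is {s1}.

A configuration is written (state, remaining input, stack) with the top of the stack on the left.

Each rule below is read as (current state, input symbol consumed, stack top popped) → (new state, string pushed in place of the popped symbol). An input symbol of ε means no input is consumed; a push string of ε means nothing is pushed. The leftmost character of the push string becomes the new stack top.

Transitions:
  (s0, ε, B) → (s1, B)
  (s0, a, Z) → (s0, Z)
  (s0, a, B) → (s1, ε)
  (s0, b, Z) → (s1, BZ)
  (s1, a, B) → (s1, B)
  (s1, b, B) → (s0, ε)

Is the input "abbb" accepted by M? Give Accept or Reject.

One accepting computation: (s0, abbb, Z) ⊢ (s0, bbb, Z) ⊢ (s1, bb, BZ) ⊢ (s0, b, Z) ⊢ (s1, ε, BZ)
All input consumed and state s1 ∈ F.

Accept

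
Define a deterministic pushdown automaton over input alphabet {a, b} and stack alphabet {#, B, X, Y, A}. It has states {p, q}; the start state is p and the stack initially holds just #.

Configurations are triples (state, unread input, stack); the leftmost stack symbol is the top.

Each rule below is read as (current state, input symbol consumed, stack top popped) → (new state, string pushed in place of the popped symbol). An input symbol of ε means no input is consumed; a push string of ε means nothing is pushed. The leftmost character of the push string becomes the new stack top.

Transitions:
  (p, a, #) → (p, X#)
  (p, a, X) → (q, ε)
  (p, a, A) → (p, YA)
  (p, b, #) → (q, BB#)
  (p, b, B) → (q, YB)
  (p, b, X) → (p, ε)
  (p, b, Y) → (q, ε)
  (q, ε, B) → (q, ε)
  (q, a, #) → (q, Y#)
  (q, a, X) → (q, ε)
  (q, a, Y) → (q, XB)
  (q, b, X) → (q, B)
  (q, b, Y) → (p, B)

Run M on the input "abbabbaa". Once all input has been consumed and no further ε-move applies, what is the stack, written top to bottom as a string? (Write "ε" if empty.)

#

(p, abbabbaa, #)
  read a, top #: go to p, push X# → (p, bbabbaa, X#)
  read b, top X: go to p, push ε → (p, babbaa, #)
  read b, top #: go to q, push BB# → (q, abbaa, BB#)
  ε-move, top B: go to q, push ε → (q, abbaa, B#)
  ε-move, top B: go to q, push ε → (q, abbaa, #)
  read a, top #: go to q, push Y# → (q, bbaa, Y#)
  read b, top Y: go to p, push B → (p, baa, B#)
  read b, top B: go to q, push YB → (q, aa, YB#)
  read a, top Y: go to q, push XB → (q, a, XBB#)
  read a, top X: go to q, push ε → (q, ε, BB#)
  ε-move, top B: go to q, push ε → (q, ε, B#)
  ε-move, top B: go to q, push ε → (q, ε, #)
All input consumed in state q with stack #.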